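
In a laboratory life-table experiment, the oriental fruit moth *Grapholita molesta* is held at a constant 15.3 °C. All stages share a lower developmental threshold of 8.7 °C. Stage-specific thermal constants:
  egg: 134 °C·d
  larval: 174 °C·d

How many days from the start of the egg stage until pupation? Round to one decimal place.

46.7 days

Daily accumulation at 15.3 °C = 15.3 − 8.7 = 6.6 DD/day.
Total K = 134 + 174 = 308 DD.
Total duration = 308 / 6.6 = 46.667 ≈ 46.7 days.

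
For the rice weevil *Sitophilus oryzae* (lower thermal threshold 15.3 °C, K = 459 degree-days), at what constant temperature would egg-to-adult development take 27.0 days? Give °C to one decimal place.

Required daily accumulation = 459 / 27.0 = 17.000 DD/day.
T = T_base + 17.000 = 15.3 + 17.000 = 32.300 ≈ 32.3 °C.

32.3 °C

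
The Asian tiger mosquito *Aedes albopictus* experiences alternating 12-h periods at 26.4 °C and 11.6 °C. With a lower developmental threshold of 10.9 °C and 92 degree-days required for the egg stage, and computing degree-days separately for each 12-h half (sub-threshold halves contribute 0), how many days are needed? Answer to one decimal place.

Day half: max(0, 26.4 − 10.9) × 0.5 = 15.5 × 0.5 = 7.75 DD.
Night half: max(0, 11.6 − 10.9) × 0.5 = 0.7 × 0.5 = 0.35 DD.
Per 24 h: 8.10 DD/day.
Duration = 92 / 8.10 = 11.358 ≈ 11.4 days.

11.4 days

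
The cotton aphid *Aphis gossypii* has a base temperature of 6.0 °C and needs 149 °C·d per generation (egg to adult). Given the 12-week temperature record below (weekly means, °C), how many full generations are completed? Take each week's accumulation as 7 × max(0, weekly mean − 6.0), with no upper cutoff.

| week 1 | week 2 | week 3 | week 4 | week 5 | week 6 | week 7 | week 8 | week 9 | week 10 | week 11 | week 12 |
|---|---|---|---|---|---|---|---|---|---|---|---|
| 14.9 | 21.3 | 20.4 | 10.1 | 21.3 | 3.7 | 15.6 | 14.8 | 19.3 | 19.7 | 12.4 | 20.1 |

5 generations

Weekly DD (7 × max(0, T̄ − 6.0)): 62.3, 107.1, 100.8, 28.7, 107.1, 0.0, 67.2, 61.6, 93.1, 95.9, 44.8, 98.7.
Season total = 867.3 DD.
Complete generations = ⌊867.3 / 149⌋ = 5.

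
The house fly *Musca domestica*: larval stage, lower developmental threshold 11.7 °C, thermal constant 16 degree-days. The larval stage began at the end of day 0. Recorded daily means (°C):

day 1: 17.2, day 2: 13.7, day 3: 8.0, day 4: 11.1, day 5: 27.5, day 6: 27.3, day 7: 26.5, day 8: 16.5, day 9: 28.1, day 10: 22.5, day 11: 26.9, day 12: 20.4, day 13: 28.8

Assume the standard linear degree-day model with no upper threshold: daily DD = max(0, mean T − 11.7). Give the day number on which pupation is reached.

Daily DD above 11.7 °C: 5.5, 2.0, 0.0, 0.0, 15.8, 15.6, 14.8, 4.8, 16.4, 10.8, 15.2, 8.7, 17.1.
Cumulative: 5.5, 7.5, 7.5, 7.5, 23.3, 38.9, 53.7, 58.5, 74.9, 85.7, 100.9, 109.6, 126.7.
The total first reaches 16 DD on day 5.

day 5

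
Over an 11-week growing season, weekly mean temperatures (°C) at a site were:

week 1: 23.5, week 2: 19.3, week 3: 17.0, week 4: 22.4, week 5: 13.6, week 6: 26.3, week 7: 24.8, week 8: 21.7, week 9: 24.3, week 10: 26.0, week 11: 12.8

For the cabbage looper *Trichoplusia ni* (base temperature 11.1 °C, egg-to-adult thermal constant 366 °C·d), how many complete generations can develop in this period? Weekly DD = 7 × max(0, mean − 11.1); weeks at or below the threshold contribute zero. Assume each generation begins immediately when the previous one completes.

Weekly DD (7 × max(0, T̄ − 11.1)): 86.8, 57.4, 41.3, 79.1, 17.5, 106.4, 95.9, 74.2, 92.4, 104.3, 11.9.
Season total = 767.2 DD.
Complete generations = ⌊767.2 / 366⌋ = 2.

2 generations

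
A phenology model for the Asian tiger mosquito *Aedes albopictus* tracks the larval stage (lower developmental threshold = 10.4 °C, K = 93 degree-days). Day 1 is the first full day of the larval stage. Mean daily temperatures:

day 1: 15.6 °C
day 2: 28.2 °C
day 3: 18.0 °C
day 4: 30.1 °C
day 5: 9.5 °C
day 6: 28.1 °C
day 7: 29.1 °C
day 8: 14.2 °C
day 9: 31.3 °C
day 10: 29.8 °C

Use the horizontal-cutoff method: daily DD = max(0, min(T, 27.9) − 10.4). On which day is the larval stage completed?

Daily DD above 10.4 °C (capped at 17.5): 5.2, 17.5, 7.6, 17.5, 0.0, 17.5, 17.5, 3.8, 17.5, 17.5.
Cumulative: 5.2, 22.7, 30.3, 47.8, 47.8, 65.3, 82.8, 86.6, 104.1, 121.6.
The total first reaches 93 DD on day 9.

day 9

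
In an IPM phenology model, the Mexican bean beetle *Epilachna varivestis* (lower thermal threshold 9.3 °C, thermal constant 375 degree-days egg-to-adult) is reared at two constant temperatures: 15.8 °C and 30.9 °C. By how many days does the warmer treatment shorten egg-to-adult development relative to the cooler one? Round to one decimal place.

40.3 days

At 15.8 °C: 375 / (15.8 − 9.3) = 375 / 6.5 = 57.692 d.
At 30.9 °C: 375 / (30.9 − 9.3) = 375 / 21.6 = 17.361 d.
Difference = |57.692 − 17.361| = 40.331 ≈ 40.3 days.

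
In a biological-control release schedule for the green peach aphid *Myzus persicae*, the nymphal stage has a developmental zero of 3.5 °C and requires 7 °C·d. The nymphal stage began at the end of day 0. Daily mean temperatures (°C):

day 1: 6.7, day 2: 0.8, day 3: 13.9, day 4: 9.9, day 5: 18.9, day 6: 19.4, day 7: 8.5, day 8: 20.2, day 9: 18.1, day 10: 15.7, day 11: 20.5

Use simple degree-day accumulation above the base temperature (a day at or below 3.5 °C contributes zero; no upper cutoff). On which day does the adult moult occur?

day 3

Daily DD above 3.5 °C: 3.2, 0.0, 10.4, 6.4, 15.4, 15.9, 5.0, 16.7, 14.6, 12.2, 17.0.
Cumulative: 3.2, 3.2, 13.6, 20.0, 35.4, 51.3, 56.3, 73.0, 87.6, 99.8, 116.8.
The total first reaches 7 DD on day 3.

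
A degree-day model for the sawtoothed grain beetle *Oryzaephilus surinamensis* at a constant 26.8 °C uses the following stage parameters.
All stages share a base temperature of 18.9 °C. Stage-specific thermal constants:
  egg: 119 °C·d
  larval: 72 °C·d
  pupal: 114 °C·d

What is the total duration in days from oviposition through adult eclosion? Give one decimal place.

38.6 days

Daily accumulation at 26.8 °C = 26.8 − 18.9 = 7.9 DD/day.
Total K = 119 + 72 + 114 = 305 DD.
Total duration = 305 / 7.9 = 38.608 ≈ 38.6 days.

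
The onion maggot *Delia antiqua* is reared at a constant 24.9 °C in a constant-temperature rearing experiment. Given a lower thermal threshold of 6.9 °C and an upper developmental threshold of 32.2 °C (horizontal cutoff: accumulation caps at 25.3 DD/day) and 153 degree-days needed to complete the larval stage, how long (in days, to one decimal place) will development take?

Daily accumulation = 24.9 − 6.9 = 18.0 DD/day.
Duration = 153 / 18.0 = 8.500 ≈ 8.5 days.

8.5 days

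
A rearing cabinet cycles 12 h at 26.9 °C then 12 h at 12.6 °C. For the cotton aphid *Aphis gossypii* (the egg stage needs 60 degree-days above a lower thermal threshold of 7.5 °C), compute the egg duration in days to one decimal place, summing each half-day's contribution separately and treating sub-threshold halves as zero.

4.9 days

Day half: max(0, 26.9 − 7.5) × 0.5 = 19.4 × 0.5 = 9.70 DD.
Night half: max(0, 12.6 − 7.5) × 0.5 = 5.1 × 0.5 = 2.55 DD.
Per 24 h: 12.25 DD/day.
Duration = 60 / 12.25 = 4.898 ≈ 4.9 days.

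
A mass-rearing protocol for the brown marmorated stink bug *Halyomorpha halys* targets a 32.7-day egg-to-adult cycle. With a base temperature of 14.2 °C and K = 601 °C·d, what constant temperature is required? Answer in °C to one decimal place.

Required daily accumulation = 601 / 32.7 = 18.379 DD/day.
T = T_base + 18.379 = 14.2 + 18.379 = 32.579 ≈ 32.6 °C.

32.6 °C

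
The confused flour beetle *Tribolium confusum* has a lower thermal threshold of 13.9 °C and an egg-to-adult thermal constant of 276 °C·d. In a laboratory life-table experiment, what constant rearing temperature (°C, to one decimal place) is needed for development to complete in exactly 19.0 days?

Required daily accumulation = 276 / 19.0 = 14.526 DD/day.
T = T_base + 14.526 = 13.9 + 14.526 = 28.426 ≈ 28.4 °C.

28.4 °C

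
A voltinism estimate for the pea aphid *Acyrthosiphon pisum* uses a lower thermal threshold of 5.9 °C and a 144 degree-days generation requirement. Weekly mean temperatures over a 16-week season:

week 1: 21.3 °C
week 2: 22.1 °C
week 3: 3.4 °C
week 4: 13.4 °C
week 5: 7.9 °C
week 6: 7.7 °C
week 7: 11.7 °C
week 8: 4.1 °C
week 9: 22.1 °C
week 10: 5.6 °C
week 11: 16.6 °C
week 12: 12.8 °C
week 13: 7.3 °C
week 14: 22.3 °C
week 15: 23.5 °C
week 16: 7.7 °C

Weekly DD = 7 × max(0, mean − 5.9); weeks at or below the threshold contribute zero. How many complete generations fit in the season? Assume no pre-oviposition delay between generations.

Weekly DD (7 × max(0, T̄ − 5.9)): 107.8, 113.4, 0.0, 52.5, 14.0, 12.6, 40.6, 0.0, 113.4, 0.0, 74.9, 48.3, 9.8, 114.8, 123.2, 12.6.
Season total = 837.9 DD.
Complete generations = ⌊837.9 / 144⌋ = 5.

5 generations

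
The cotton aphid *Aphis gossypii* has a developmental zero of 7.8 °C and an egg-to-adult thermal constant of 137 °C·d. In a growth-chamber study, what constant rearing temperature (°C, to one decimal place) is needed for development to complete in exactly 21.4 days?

Required daily accumulation = 137 / 21.4 = 6.402 DD/day.
T = T_base + 6.402 = 7.8 + 6.402 = 14.202 ≈ 14.2 °C.

14.2 °C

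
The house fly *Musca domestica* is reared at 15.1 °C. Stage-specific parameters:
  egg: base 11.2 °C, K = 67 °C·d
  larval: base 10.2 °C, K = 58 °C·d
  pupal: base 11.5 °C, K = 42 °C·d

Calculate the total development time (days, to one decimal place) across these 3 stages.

egg: 67 / (15.1 − 11.2) = 67 / 3.9 = 17.179 d.
larval: 58 / (15.1 − 10.2) = 58 / 4.9 = 11.837 d.
pupal: 42 / (15.1 − 11.5) = 42 / 3.6 = 11.667 d.
Sum = 40.683 ≈ 40.7 days.

40.7 days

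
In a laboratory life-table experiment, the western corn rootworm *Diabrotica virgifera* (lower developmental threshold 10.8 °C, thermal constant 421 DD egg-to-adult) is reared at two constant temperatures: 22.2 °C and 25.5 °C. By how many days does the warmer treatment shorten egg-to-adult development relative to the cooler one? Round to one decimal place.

At 22.2 °C: 421 / (22.2 − 10.8) = 421 / 11.4 = 36.930 d.
At 25.5 °C: 421 / (25.5 − 10.8) = 421 / 14.7 = 28.639 d.
Difference = |36.930 − 28.639| = 8.290 ≈ 8.3 days.

8.3 days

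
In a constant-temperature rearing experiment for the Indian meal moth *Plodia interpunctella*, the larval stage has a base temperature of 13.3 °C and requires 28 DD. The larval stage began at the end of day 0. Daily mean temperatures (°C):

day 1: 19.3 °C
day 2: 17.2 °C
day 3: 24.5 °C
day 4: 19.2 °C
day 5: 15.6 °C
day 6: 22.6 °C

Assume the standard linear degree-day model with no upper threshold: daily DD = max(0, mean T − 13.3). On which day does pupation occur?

day 5

Daily DD above 13.3 °C: 6.0, 3.9, 11.2, 5.9, 2.3, 9.3.
Cumulative: 6.0, 9.9, 21.1, 27.0, 29.3, 38.6.
The total first reaches 28 DD on day 5.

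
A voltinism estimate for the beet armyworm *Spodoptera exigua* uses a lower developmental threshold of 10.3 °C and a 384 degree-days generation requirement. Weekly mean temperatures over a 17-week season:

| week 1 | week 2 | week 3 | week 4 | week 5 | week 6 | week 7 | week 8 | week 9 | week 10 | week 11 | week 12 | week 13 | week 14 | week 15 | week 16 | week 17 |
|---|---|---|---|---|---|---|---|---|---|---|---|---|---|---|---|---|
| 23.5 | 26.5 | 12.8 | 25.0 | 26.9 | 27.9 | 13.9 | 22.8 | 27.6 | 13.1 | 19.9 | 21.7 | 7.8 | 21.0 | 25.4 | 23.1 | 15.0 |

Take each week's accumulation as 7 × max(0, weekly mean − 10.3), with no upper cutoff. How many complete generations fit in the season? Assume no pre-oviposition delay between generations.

Weekly DD (7 × max(0, T̄ − 10.3)): 92.4, 113.4, 17.5, 102.9, 116.2, 123.2, 25.2, 87.5, 121.1, 19.6, 67.2, 79.8, 0.0, 74.9, 105.7, 89.6, 32.9.
Season total = 1269.1 DD.
Complete generations = ⌊1269.1 / 384⌋ = 3.

3 generations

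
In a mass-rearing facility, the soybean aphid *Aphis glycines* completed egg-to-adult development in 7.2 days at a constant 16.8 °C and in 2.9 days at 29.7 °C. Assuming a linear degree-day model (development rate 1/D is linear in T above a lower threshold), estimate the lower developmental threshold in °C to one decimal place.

Under the model K = D·(T − T_b), so D₁·(T₁ − T_b) = D₂·(T₂ − T_b).
7.2·(16.8 − T_b) = 2.9·(29.7 − T_b)
T_b = (7.2·16.8 − 2.9·29.7) / (7.2 − 2.9) = 34.83 / 4.3 = 8.100 °C ≈ 8.1 °C.

8.1 °C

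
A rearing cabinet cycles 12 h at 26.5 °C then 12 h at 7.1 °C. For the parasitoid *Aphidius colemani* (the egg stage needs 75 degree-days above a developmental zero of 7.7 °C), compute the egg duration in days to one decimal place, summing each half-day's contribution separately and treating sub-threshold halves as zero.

Day half: max(0, 26.5 − 7.7) × 0.5 = 18.8 × 0.5 = 9.40 DD.
Night half: max(0, 7.1 − 7.7) × 0.5 = 0.0 × 0.5 = 0.00 DD.
Per 24 h: 9.40 DD/day.
Duration = 75 / 9.40 = 7.979 ≈ 8.0 days.

8.0 days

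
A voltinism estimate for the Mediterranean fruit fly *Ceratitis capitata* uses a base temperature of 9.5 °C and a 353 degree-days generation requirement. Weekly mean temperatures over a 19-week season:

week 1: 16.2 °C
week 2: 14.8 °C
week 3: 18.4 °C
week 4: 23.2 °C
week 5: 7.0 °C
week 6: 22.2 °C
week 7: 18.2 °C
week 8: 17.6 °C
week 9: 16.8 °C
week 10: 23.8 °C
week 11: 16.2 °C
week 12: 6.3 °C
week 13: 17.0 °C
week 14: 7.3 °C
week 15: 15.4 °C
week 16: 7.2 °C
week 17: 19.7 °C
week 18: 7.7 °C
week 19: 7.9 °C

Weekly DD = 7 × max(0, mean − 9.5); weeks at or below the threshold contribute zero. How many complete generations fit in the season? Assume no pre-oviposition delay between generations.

Weekly DD (7 × max(0, T̄ − 9.5)): 46.9, 37.1, 62.3, 95.9, 0.0, 88.9, 60.9, 56.7, 51.1, 100.1, 46.9, 0.0, 52.5, 0.0, 41.3, 0.0, 71.4, 0.0, 0.0.
Season total = 812.0 DD.
Complete generations = ⌊812.0 / 353⌋ = 2.

2 generations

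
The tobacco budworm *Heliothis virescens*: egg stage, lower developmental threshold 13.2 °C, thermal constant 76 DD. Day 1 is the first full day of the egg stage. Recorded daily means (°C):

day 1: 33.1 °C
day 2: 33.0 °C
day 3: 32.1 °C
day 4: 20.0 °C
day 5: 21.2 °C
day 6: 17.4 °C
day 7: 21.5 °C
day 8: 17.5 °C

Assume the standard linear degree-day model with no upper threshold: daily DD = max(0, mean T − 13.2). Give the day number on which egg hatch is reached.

day 6

Daily DD above 13.2 °C: 19.9, 19.8, 18.9, 6.8, 8.0, 4.2, 8.3, 4.3.
Cumulative: 19.9, 39.7, 58.6, 65.4, 73.4, 77.6, 85.9, 90.2.
The total first reaches 76 DD on day 6.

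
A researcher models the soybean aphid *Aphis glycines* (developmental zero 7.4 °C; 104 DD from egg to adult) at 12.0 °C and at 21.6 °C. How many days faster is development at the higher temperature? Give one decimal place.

15.3 days

At 12.0 °C: 104 / (12.0 − 7.4) = 104 / 4.6 = 22.609 d.
At 21.6 °C: 104 / (21.6 − 7.4) = 104 / 14.2 = 7.324 d.
Difference = |22.609 − 7.324| = 15.285 ≈ 15.3 days.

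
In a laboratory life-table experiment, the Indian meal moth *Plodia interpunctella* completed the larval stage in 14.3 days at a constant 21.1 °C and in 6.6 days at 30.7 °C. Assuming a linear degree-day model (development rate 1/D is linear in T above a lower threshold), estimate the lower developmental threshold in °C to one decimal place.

12.9 °C

Linear rate model ⇒ the product D·(T − T_b) is constant across temperatures.
14.3·(21.1 − T_b) = 6.6·(30.7 − T_b)
T_b = (14.3·21.1 − 6.6·30.7) / (14.3 − 6.6) = 99.11 / 7.7 = 12.871 °C ≈ 12.9 °C.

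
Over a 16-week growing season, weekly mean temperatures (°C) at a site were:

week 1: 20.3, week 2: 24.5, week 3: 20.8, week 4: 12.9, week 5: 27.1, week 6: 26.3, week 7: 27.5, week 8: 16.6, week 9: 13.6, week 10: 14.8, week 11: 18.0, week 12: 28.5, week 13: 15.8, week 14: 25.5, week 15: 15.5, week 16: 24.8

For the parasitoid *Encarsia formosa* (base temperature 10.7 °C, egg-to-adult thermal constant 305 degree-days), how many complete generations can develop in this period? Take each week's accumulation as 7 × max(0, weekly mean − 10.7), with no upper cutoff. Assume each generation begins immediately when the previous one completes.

3 generations

Weekly DD (7 × max(0, T̄ − 10.7)): 67.2, 96.6, 70.7, 15.4, 114.8, 109.2, 117.6, 41.3, 20.3, 28.7, 51.1, 124.6, 35.7, 103.6, 33.6, 98.7.
Season total = 1129.1 DD.
Complete generations = ⌊1129.1 / 305⌋ = 3.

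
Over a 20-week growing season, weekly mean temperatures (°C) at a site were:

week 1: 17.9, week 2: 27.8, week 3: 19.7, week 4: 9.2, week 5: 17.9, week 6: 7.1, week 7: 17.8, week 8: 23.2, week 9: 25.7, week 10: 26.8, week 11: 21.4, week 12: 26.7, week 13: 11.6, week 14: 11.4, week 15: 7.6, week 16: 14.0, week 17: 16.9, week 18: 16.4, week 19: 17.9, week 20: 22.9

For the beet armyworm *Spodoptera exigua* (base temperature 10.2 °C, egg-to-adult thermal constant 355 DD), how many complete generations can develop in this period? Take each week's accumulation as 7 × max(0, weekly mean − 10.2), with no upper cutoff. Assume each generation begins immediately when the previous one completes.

3 generations

Weekly DD (7 × max(0, T̄ − 10.2)): 53.9, 123.2, 66.5, 0.0, 53.9, 0.0, 53.2, 91.0, 108.5, 116.2, 78.4, 115.5, 9.8, 8.4, 0.0, 26.6, 46.9, 43.4, 53.9, 88.9.
Season total = 1138.2 DD.
Complete generations = ⌊1138.2 / 355⌋ = 3.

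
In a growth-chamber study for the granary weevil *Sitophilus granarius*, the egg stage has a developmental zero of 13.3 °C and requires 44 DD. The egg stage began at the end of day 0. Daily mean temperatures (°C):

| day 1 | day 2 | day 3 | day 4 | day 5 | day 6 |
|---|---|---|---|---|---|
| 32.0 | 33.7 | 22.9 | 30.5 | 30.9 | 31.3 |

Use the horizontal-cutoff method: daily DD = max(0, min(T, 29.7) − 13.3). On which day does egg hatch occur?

Daily DD above 13.3 °C (capped at 16.4): 16.4, 16.4, 9.6, 16.4, 16.4, 16.4.
Cumulative: 16.4, 32.8, 42.4, 58.8, 75.2, 91.6.
The total first reaches 44 DD on day 4.

day 4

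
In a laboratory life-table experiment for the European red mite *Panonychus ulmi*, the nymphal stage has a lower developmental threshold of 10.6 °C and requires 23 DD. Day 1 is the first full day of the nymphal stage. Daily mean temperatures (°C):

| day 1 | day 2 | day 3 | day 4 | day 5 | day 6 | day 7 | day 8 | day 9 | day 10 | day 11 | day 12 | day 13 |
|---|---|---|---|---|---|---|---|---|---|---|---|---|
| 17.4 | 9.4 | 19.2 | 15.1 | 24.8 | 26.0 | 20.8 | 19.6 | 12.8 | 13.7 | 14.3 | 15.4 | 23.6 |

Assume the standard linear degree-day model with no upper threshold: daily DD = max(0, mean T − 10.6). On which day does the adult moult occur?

Daily DD above 10.6 °C: 6.8, 0.0, 8.6, 4.5, 14.2, 15.4, 10.2, 9.0, 2.2, 3.1, 3.7, 4.8, 13.0.
Cumulative: 6.8, 6.8, 15.4, 19.9, 34.1, 49.5, 59.7, 68.7, 70.9, 74.0, 77.7, 82.5, 95.5.
The total first reaches 23 DD on day 5.

day 5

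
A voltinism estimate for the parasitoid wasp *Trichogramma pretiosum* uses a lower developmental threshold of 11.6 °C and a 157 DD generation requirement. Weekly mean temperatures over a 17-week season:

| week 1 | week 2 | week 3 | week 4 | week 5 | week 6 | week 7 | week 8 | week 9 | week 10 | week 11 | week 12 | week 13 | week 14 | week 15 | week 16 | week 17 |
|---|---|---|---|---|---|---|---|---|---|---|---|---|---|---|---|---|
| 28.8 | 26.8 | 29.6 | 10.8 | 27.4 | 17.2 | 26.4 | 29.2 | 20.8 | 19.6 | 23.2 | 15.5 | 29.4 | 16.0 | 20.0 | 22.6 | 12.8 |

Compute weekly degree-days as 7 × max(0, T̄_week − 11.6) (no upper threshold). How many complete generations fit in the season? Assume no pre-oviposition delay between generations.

Weekly DD (7 × max(0, T̄ − 11.6)): 120.4, 106.4, 126.0, 0.0, 110.6, 39.2, 103.6, 123.2, 64.4, 56.0, 81.2, 27.3, 124.6, 30.8, 58.8, 77.0, 8.4.
Season total = 1257.9 DD.
Complete generations = ⌊1257.9 / 157⌋ = 8.

8 generations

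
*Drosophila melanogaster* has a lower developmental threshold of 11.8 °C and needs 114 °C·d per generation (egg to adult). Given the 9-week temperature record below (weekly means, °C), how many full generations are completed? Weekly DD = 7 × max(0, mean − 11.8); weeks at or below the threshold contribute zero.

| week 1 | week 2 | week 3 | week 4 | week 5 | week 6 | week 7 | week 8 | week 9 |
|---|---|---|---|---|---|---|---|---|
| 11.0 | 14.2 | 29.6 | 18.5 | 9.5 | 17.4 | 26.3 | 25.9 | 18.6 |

Weekly DD (7 × max(0, T̄ − 11.8)): 0.0, 16.8, 124.6, 46.9, 0.0, 39.2, 101.5, 98.7, 47.6.
Season total = 475.3 DD.
Complete generations = ⌊475.3 / 114⌋ = 4.

4 generations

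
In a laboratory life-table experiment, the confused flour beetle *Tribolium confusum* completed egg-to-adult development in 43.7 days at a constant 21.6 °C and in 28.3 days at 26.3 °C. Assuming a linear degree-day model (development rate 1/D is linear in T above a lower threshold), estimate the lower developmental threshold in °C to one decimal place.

Linear rate model ⇒ the product D·(T − T_b) is constant across temperatures.
43.7·(21.6 − T_b) = 28.3·(26.3 − T_b)
T_b = (43.7·21.6 − 28.3·26.3) / (43.7 − 28.3) = 199.63 / 15.4 = 12.963 °C ≈ 13.0 °C.

13.0 °C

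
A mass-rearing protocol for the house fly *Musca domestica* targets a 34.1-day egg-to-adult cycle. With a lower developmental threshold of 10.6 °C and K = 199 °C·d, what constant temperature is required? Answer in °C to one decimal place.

16.4 °C

Required daily accumulation = 199 / 34.1 = 5.836 DD/day.
T = T_base + 5.836 = 10.6 + 5.836 = 16.436 ≈ 16.4 °C.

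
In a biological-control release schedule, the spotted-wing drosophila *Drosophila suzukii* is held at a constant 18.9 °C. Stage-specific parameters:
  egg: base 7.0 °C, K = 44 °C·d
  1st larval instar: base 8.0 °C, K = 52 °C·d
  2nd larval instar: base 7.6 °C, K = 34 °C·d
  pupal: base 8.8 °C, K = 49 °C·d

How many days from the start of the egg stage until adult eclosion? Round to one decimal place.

16.3 days

egg: 44 / (18.9 − 7.0) = 44 / 11.9 = 3.697 d.
1st larval instar: 52 / (18.9 − 8.0) = 52 / 10.9 = 4.771 d.
2nd larval instar: 34 / (18.9 − 7.6) = 34 / 11.3 = 3.009 d.
pupal: 49 / (18.9 − 8.8) = 49 / 10.1 = 4.851 d.
Sum = 16.328 ≈ 16.3 days.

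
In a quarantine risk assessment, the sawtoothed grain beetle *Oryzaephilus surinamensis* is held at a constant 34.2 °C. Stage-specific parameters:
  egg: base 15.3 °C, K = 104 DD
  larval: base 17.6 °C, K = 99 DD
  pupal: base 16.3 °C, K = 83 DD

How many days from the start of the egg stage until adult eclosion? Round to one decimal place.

16.1 days

egg: 104 / (34.2 − 15.3) = 104 / 18.9 = 5.503 d.
larval: 99 / (34.2 − 17.6) = 99 / 16.6 = 5.964 d.
pupal: 83 / (34.2 − 16.3) = 83 / 17.9 = 4.637 d.
Sum = 16.103 ≈ 16.1 days.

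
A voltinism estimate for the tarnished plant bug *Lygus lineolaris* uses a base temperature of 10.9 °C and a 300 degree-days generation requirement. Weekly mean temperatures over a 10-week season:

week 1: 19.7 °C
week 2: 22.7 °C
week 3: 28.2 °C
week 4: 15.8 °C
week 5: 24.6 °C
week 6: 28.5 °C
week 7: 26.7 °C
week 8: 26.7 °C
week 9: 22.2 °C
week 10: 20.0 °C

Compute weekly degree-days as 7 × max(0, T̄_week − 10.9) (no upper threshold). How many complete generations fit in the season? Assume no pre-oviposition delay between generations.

Weekly DD (7 × max(0, T̄ − 10.9)): 61.6, 82.6, 121.1, 34.3, 95.9, 123.2, 110.6, 110.6, 79.1, 63.7.
Season total = 882.7 DD.
Complete generations = ⌊882.7 / 300⌋ = 2.

2 generations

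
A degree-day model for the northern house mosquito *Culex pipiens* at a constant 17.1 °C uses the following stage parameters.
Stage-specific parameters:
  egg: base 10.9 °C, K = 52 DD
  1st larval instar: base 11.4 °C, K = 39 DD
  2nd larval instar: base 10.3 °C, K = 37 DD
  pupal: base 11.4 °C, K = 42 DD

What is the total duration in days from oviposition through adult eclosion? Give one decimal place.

28.0 days

egg: 52 / (17.1 − 10.9) = 52 / 6.2 = 8.387 d.
1st larval instar: 39 / (17.1 − 11.4) = 39 / 5.7 = 6.842 d.
2nd larval instar: 37 / (17.1 − 10.3) = 37 / 6.8 = 5.441 d.
pupal: 42 / (17.1 − 11.4) = 42 / 5.7 = 7.368 d.
Sum = 28.039 ≈ 28.0 days.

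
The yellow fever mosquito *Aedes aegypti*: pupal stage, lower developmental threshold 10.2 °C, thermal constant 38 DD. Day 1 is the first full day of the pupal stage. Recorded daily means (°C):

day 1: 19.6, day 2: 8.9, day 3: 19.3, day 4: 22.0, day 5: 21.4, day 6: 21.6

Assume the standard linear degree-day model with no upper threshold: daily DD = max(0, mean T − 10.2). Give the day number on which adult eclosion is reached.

day 5

Daily DD above 10.2 °C: 9.4, 0.0, 9.1, 11.8, 11.2, 11.4.
Cumulative: 9.4, 9.4, 18.5, 30.3, 41.5, 52.9.
The total first reaches 38 DD on day 5.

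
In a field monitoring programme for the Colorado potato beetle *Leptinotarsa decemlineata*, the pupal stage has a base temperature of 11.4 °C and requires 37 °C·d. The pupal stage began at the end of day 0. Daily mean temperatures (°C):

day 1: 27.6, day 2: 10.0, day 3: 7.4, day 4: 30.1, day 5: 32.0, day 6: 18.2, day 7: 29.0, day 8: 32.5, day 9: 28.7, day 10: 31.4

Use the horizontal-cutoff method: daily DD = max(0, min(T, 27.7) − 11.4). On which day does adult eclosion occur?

Daily DD above 11.4 °C (capped at 16.3): 16.2, 0.0, 0.0, 16.3, 16.3, 6.8, 16.3, 16.3, 16.3, 16.3.
Cumulative: 16.2, 16.2, 16.2, 32.5, 48.8, 55.6, 71.9, 88.2, 104.5, 120.8.
The total first reaches 37 DD on day 5.

day 5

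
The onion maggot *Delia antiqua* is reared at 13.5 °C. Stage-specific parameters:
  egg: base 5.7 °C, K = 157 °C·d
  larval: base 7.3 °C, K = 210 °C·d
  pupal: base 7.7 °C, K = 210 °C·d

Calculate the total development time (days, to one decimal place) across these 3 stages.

egg: 157 / (13.5 − 5.7) = 157 / 7.8 = 20.128 d.
larval: 210 / (13.5 − 7.3) = 210 / 6.2 = 33.871 d.
pupal: 210 / (13.5 − 7.7) = 210 / 5.8 = 36.207 d.
Sum = 90.206 ≈ 90.2 days.

90.2 days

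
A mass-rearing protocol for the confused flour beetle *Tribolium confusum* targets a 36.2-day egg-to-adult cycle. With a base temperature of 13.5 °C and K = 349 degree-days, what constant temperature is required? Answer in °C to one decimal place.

23.1 °C

Required daily accumulation = 349 / 36.2 = 9.641 DD/day.
T = T_base + 9.641 = 13.5 + 9.641 = 23.141 ≈ 23.1 °C.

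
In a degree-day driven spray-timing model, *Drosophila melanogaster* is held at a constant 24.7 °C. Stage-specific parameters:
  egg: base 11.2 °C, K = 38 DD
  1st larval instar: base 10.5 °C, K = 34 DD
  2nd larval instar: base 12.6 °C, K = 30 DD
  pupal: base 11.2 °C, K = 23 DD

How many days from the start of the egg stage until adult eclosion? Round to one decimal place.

egg: 38 / (24.7 − 11.2) = 38 / 13.5 = 2.815 d.
1st larval instar: 34 / (24.7 − 10.5) = 34 / 14.2 = 2.394 d.
2nd larval instar: 30 / (24.7 − 12.6) = 30 / 12.1 = 2.479 d.
pupal: 23 / (24.7 − 11.2) = 23 / 13.5 = 1.704 d.
Sum = 9.392 ≈ 9.4 days.

9.4 days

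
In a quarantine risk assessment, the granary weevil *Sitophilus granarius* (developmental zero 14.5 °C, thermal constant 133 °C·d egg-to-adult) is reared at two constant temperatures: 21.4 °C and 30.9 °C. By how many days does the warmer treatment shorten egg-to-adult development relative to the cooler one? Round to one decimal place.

At 21.4 °C: 133 / (21.4 − 14.5) = 133 / 6.9 = 19.275 d.
At 30.9 °C: 133 / (30.9 − 14.5) = 133 / 16.4 = 8.110 d.
Difference = |19.275 − 8.110| = 11.166 ≈ 11.2 days.

11.2 days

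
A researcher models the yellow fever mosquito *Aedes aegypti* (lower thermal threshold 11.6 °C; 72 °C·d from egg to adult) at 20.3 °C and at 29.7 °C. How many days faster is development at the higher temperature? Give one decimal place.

4.3 days

At 20.3 °C: 72 / (20.3 − 11.6) = 72 / 8.7 = 8.276 d.
At 29.7 °C: 72 / (29.7 − 11.6) = 72 / 18.1 = 3.978 d.
Difference = |8.276 − 3.978| = 4.298 ≈ 4.3 days.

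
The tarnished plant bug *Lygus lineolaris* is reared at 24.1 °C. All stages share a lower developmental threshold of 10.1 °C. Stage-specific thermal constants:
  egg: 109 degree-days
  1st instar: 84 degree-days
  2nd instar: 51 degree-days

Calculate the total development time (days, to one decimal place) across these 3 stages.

Daily accumulation at 24.1 °C = 24.1 − 10.1 = 14.0 DD/day.
Total K = 109 + 84 + 51 = 244 DD.
Total duration = 244 / 14.0 = 17.429 ≈ 17.4 days.

17.4 days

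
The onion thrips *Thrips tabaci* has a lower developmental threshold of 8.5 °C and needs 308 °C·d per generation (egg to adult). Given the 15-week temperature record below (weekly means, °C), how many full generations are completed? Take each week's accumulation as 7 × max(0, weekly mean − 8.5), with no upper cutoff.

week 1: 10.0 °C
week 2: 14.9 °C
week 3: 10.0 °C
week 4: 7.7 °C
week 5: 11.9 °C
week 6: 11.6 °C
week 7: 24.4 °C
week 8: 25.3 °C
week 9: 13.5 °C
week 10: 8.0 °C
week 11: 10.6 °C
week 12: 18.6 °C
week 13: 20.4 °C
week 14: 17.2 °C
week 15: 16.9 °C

Weekly DD (7 × max(0, T̄ − 8.5)): 10.5, 44.8, 10.5, 0.0, 23.8, 21.7, 111.3, 117.6, 35.0, 0.0, 14.7, 70.7, 83.3, 60.9, 58.8.
Season total = 663.6 DD.
Complete generations = ⌊663.6 / 308⌋ = 2.

2 generations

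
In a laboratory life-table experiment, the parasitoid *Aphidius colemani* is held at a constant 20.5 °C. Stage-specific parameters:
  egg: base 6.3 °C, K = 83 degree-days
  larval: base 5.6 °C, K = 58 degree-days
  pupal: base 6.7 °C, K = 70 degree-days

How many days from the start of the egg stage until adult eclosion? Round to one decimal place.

14.8 days

egg: 83 / (20.5 − 6.3) = 83 / 14.2 = 5.845 d.
larval: 58 / (20.5 − 5.6) = 58 / 14.9 = 3.893 d.
pupal: 70 / (20.5 − 6.7) = 70 / 13.8 = 5.072 d.
Sum = 14.810 ≈ 14.8 days.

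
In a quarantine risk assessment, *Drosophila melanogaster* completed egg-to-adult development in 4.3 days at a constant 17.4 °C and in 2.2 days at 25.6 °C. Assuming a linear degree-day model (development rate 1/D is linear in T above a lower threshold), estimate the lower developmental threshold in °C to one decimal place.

Equal thermal constants: D₁(T₁ − T_b) = D₂(T₂ − T_b).
4.3·(17.4 − T_b) = 2.2·(25.6 − T_b)
T_b = (4.3·17.4 − 2.2·25.6) / (4.3 − 2.2) = 18.50 / 2.1 = 8.810 °C ≈ 8.8 °C.

8.8 °C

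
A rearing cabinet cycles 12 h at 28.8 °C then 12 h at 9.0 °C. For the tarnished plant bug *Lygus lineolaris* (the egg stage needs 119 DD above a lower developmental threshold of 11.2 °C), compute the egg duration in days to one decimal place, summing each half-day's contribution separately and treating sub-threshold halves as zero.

Day half: max(0, 28.8 − 11.2) × 0.5 = 17.6 × 0.5 = 8.80 DD.
Night half: max(0, 9.0 − 11.2) × 0.5 = 0.0 × 0.5 = 0.00 DD.
Per 24 h: 8.80 DD/day.
Duration = 119 / 8.80 = 13.523 ≈ 13.5 days.

13.5 days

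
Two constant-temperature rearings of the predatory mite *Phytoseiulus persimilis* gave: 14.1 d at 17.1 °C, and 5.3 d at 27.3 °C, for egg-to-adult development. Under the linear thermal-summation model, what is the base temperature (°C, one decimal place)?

11.0 °C

Under the model K = D·(T − T_b), so D₁·(T₁ − T_b) = D₂·(T₂ − T_b).
14.1·(17.1 − T_b) = 5.3·(27.3 − T_b)
T_b = (14.1·17.1 − 5.3·27.3) / (14.1 − 5.3) = 96.42 / 8.8 = 10.957 °C ≈ 11.0 °C.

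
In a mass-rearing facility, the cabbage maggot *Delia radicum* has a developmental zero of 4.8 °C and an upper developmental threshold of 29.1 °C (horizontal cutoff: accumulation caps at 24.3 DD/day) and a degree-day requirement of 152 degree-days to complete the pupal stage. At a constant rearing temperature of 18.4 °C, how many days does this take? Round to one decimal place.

Daily accumulation = 18.4 − 4.8 = 13.6 DD/day.
Duration = 152 / 13.6 = 11.176 ≈ 11.2 days.

11.2 days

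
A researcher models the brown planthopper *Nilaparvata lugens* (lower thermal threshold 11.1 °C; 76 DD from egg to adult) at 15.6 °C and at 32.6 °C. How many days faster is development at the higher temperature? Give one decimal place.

13.4 days

At 15.6 °C: 76 / (15.6 − 11.1) = 76 / 4.5 = 16.889 d.
At 32.6 °C: 76 / (32.6 − 11.1) = 76 / 21.5 = 3.535 d.
Difference = |16.889 − 3.535| = 13.354 ≈ 13.4 days.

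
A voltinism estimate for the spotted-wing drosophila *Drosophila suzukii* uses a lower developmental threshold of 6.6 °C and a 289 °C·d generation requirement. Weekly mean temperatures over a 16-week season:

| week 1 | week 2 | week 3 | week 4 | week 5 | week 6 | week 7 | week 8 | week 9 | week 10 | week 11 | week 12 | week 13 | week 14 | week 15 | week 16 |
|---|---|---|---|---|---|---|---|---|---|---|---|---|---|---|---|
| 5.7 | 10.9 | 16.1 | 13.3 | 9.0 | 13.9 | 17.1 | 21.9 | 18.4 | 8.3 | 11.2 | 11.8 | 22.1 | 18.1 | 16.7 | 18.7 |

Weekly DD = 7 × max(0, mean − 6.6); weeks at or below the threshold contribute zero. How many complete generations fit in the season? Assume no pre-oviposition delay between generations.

3 generations

Weekly DD (7 × max(0, T̄ − 6.6)): 0.0, 30.1, 66.5, 46.9, 16.8, 51.1, 73.5, 107.1, 82.6, 11.9, 32.2, 36.4, 108.5, 80.5, 70.7, 84.7.
Season total = 899.5 DD.
Complete generations = ⌊899.5 / 289⌋ = 3.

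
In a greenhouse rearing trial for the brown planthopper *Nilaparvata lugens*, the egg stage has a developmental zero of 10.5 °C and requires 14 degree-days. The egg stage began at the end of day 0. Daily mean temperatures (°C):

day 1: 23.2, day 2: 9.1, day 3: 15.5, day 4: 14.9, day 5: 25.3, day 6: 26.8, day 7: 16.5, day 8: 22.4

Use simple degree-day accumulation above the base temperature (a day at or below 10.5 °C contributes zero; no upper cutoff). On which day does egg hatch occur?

Daily DD above 10.5 °C: 12.7, 0.0, 5.0, 4.4, 14.8, 16.3, 6.0, 11.9.
Cumulative: 12.7, 12.7, 17.7, 22.1, 36.9, 53.2, 59.2, 71.1.
The total first reaches 14 DD on day 3.

day 3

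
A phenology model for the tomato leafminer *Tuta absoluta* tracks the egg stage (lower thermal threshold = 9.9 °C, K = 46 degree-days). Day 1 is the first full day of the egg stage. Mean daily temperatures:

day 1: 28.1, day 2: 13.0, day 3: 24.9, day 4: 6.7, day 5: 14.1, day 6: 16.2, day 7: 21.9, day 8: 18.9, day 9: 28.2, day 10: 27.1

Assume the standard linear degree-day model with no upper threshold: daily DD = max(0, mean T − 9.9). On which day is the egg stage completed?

day 6

Daily DD above 9.9 °C: 18.2, 3.1, 15.0, 0.0, 4.2, 6.3, 12.0, 9.0, 18.3, 17.2.
Cumulative: 18.2, 21.3, 36.3, 36.3, 40.5, 46.8, 58.8, 67.8, 86.1, 103.3.
The total first reaches 46 DD on day 6.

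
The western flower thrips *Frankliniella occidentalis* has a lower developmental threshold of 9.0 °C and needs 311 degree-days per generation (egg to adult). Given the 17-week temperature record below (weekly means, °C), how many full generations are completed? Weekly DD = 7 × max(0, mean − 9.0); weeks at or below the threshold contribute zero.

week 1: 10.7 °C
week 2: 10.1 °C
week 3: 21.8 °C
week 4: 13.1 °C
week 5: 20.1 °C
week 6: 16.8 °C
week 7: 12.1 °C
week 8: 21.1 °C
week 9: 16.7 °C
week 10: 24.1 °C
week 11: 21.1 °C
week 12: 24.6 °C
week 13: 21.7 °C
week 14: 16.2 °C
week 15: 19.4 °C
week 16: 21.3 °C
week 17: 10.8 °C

3 generations

Weekly DD (7 × max(0, T̄ − 9.0)): 11.9, 7.7, 89.6, 28.7, 77.7, 54.6, 21.7, 84.7, 53.9, 105.7, 84.7, 109.2, 88.9, 50.4, 72.8, 86.1, 12.6.
Season total = 1040.9 DD.
Complete generations = ⌊1040.9 / 311⌋ = 3.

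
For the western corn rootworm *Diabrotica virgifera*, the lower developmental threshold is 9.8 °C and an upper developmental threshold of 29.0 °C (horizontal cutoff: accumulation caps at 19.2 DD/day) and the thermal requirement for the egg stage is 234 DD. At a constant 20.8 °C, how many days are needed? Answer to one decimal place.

21.3 days

Daily accumulation = 20.8 − 9.8 = 11.0 DD/day.
Duration = 234 / 11.0 = 21.273 ≈ 21.3 days.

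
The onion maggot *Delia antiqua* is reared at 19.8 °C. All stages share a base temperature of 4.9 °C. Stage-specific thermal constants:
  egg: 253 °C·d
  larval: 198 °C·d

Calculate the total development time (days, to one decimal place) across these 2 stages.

30.3 days

Daily accumulation at 19.8 °C = 19.8 − 4.9 = 14.9 DD/day.
Total K = 253 + 198 = 451 DD.
Total duration = 451 / 14.9 = 30.268 ≈ 30.3 days.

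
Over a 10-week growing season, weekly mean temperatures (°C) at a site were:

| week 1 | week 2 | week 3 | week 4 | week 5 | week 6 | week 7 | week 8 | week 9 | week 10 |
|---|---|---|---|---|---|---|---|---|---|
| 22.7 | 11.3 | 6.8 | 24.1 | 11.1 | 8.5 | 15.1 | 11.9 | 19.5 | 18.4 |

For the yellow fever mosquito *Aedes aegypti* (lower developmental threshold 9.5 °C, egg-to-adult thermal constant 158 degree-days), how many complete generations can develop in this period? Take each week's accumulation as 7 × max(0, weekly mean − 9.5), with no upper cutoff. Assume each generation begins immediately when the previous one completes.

Weekly DD (7 × max(0, T̄ − 9.5)): 92.4, 12.6, 0.0, 102.2, 11.2, 0.0, 39.2, 16.8, 70.0, 62.3.
Season total = 406.7 DD.
Complete generations = ⌊406.7 / 158⌋ = 2.

2 generations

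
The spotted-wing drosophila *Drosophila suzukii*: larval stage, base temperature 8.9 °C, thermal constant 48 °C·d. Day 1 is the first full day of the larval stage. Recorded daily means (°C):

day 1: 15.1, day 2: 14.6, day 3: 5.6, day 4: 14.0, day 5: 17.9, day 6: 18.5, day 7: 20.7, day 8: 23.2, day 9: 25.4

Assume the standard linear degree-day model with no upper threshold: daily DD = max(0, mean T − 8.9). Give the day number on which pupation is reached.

Daily DD above 8.9 °C: 6.2, 5.7, 0.0, 5.1, 9.0, 9.6, 11.8, 14.3, 16.5.
Cumulative: 6.2, 11.9, 11.9, 17.0, 26.0, 35.6, 47.4, 61.7, 78.2.
The total first reaches 48 DD on day 8.

day 8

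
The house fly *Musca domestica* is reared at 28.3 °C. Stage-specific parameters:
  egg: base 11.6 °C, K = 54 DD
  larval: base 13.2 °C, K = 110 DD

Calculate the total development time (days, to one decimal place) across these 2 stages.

10.5 days

egg: 54 / (28.3 − 11.6) = 54 / 16.7 = 3.234 d.
larval: 110 / (28.3 − 13.2) = 110 / 15.1 = 7.285 d.
Sum = 10.518 ≈ 10.5 days.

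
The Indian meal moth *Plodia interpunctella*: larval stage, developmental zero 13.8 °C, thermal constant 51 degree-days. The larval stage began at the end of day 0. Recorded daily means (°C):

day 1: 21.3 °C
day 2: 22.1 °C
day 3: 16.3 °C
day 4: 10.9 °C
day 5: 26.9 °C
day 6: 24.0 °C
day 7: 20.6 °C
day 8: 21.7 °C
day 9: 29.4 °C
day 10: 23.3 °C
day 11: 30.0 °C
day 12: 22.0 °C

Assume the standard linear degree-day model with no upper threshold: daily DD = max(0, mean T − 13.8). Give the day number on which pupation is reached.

Daily DD above 13.8 °C: 7.5, 8.3, 2.5, 0.0, 13.1, 10.2, 6.8, 7.9, 15.6, 9.5, 16.2, 8.2.
Cumulative: 7.5, 15.8, 18.3, 18.3, 31.4, 41.6, 48.4, 56.3, 71.9, 81.4, 97.6, 105.8.
The total first reaches 51 DD on day 8.

day 8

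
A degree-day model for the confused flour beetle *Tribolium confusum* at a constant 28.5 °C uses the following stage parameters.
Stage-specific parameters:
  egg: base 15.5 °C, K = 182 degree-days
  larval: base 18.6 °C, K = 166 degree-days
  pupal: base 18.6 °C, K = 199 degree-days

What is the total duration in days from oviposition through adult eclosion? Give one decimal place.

egg: 182 / (28.5 − 15.5) = 182 / 13.0 = 14.000 d.
larval: 166 / (28.5 − 18.6) = 166 / 9.9 = 16.768 d.
pupal: 199 / (28.5 − 18.6) = 199 / 9.9 = 20.101 d.
Sum = 50.869 ≈ 50.9 days.

50.9 days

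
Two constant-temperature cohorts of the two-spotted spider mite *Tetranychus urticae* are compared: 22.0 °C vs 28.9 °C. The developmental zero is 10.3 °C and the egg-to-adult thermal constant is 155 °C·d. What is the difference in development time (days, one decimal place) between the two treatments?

At 22.0 °C: 155 / (22.0 − 10.3) = 155 / 11.7 = 13.248 d.
At 28.9 °C: 155 / (28.9 − 10.3) = 155 / 18.6 = 8.333 d.
Difference = |13.248 − 8.333| = 4.915 ≈ 4.9 days.

4.9 days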